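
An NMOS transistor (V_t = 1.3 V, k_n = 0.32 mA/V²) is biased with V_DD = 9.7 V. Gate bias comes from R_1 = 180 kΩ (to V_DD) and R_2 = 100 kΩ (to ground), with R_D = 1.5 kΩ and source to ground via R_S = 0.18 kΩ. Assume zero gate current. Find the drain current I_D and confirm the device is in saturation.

I_D ≈ 0.67 mA

V_G = V_DD·R_2/(R_1+R_2) = 9.7×100/280 = 3.46 V.
Assume saturation: I_D = (k_n/2)(V_GS − V_t)² with V_GS = V_G − I_D·R_S = 3.46 − 0.18·I_D.
Substituting gives 0.00518·I_D² − 1.12·I_D + 0.749 = 0, with roots I_D = 0.668 or 216 mA.
The root I_D = 216 mA gives V_GS = -35.5 V ≤ V_t, so take I_D = 0.668 mA.
Then V_GS = 3.34 V and V_DS = V_DD − I_D(R_D+R_S) = 9.7 − 0.668×1.68 = 8.58 V.
Saturation requires V_DS ≥ V_GS − V_t = 2.04 V; 8.58 ≥ 2.04 ✓.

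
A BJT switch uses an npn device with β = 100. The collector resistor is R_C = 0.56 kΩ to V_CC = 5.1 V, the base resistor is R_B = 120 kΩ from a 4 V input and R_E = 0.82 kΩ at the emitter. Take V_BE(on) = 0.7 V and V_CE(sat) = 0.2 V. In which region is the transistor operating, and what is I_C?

Assume active. Base-emitter loop: I_B = (V_BB − V_BE)/(R_B + (β+1)R_E) = (4 − 0.7)/(120 + 101×0.82) = 0.0163 mA.
I_C = β·I_B = 100×0.0163 = 1.63 mA.
V_CE = V_CC − I_C·R_C − I_E·R_E = 5.1 − 1.63×0.56 − 1.64×0.82 = 2.84 V > V_CE(sat), so the active-region assumption holds.

active; I_C ≈ 1.6 mA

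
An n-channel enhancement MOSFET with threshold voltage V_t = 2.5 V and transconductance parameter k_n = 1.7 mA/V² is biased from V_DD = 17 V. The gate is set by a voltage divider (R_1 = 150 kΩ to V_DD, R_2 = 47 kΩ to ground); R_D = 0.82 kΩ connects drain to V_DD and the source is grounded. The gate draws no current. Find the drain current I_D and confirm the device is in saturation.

V_G = V_DD·R_2/(R_1+R_2) = 17×47/197 = 4.06 V. With the source grounded, V_GS = V_G = 4.06 V.
Assume saturation: I_D = (k_n/2)(V_GS − V_t)² = (1.7/2)×(4.06 − 2.5)² = 0.85×1.56² = 2.06 mA.
V_DS = V_DD − I_D·R_D = 17 − 2.06×0.82 = 15.3 V.
Saturation requires V_DS ≥ V_GS − V_t = 1.56 V; 15.3 ≥ 1.56 ✓.

I_D ≈ 2.1 mA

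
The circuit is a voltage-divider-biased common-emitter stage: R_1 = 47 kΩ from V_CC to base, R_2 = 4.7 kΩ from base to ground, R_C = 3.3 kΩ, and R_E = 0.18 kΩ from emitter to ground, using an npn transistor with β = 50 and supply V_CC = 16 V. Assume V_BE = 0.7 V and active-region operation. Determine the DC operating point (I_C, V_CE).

Thevenize the base divider: V_Th = V_CC·R_2/(R_1+R_2) = 16×4.7/51.7 = 1.45 V, R_Th = R_1‖R_2 = 4.27 kΩ.
Base-emitter loop: V_Th = I_B·R_Th + V_BE + (β+1)I_B·R_E, so I_B = (1.45 − 0.7) / (4.27 + 51×0.18) = 0.0561 mA.
I_C = β·I_B = 50×0.0561 = 2.8 mA, and I_E = (β+1)I_B = 2.86 mA.
V_CE = V_CC − I_C·R_C − I_E·R_E = 16 − 2.8×3.3 − 2.86×0.18 = 6.23 V.
V_CE = 6.23 V > 0.2 V confirms active-region operation.

I_C ≈ 2.8 mA, V_CE ≈ 6.2 V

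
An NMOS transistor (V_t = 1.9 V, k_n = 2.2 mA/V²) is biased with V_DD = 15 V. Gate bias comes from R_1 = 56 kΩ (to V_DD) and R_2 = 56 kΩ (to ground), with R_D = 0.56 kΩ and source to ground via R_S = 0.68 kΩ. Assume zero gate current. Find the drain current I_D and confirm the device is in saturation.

I_D ≈ 5.1 mA

V_G = V_DD·R_2/(R_1+R_2) = 15×56/112 = 7.5 V.
Assume saturation: I_D = (k_n/2)(V_GS − V_t)² with V_GS = V_G − I_D·R_S = 7.5 − 0.68·I_D.
Substituting gives 0.509·I_D² − 9.38·I_D + 34.5 = 0, with roots I_D = 5.08 or 13.4 mA.
The root I_D = 13.4 mA gives V_GS = -1.59 V ≤ V_t, so take I_D = 5.08 mA.
Then V_GS = 4.05 V and V_DS = V_DD − I_D(R_D+R_S) = 15 − 5.08×1.24 = 8.71 V.
Saturation requires V_DS ≥ V_GS − V_t = 2.15 V; 8.71 ≥ 2.15 ✓.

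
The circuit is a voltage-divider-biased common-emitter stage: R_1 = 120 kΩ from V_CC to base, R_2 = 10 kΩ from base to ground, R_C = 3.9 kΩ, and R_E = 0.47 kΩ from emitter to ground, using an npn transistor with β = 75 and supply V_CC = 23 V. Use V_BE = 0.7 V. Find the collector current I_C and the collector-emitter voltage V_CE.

I_C ≈ 1.8 mA, V_CE ≈ 15 V

Thevenize the base divider: V_Th = V_CC·R_2/(R_1+R_2) = 23×10/130 = 1.77 V, R_Th = R_1‖R_2 = 9.23 kΩ.
Base-emitter loop: V_Th = I_B·R_Th + V_BE + (β+1)I_B·R_E, so I_B = (1.77 − 0.7) / (9.23 + 76×0.47) = 0.0238 mA.
I_C = β·I_B = 75×0.0238 = 1.78 mA, and I_E = (β+1)I_B = 1.81 mA.
V_CE = V_CC − I_C·R_C − I_E·R_E = 23 − 1.78×3.9 − 1.81×0.47 = 15.2 V.
V_CE = 15.2 V > 0.2 V confirms active-region operation.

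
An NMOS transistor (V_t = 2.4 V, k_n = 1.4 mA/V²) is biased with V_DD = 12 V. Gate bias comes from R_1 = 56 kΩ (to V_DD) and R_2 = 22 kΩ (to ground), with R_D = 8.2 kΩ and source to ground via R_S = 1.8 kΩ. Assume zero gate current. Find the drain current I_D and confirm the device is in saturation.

I_D ≈ 0.23 mA

V_G = V_DD·R_2/(R_1+R_2) = 12×22/78 = 3.38 V.
Assume saturation: I_D = (k_n/2)(V_GS − V_t)² with V_GS = V_G − I_D·R_S = 3.38 − 1.8·I_D.
Substituting gives 2.27·I_D² − 3.48·I_D + 0.679 = 0, with roots I_D = 0.229 or 1.31 mA.
The root I_D = 1.31 mA gives V_GS = 1.03 V ≤ V_t, so take I_D = 0.229 mA.
Then V_GS = 2.97 V and V_DS = V_DD − I_D(R_D+R_S) = 12 − 0.229×10 = 9.71 V.
Saturation requires V_DS ≥ V_GS − V_t = 0.572 V; 9.71 ≥ 0.572 ✓.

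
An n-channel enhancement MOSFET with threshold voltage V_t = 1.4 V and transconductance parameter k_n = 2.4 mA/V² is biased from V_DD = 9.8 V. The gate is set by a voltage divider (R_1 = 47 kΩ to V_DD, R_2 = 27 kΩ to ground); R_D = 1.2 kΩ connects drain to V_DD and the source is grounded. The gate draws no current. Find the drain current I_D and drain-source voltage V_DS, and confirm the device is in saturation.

V_G = V_DD·R_2/(R_1+R_2) = 9.8×27/74 = 3.58 V. With the source grounded, V_GS = V_G = 3.58 V.
Assume saturation: I_D = (k_n/2)(V_GS − V_t)² = (2.4/2)×(3.58 − 1.4)² = 1.2×2.18² = 5.68 mA.
V_DS = V_DD − I_D·R_D = 9.8 − 5.68×1.2 = 2.98 V.
Saturation requires V_DS ≥ V_GS − V_t = 2.18 V; 2.98 ≥ 2.18 ✓.

I_D ≈ 5.7 mA, V_DS ≈ 3 V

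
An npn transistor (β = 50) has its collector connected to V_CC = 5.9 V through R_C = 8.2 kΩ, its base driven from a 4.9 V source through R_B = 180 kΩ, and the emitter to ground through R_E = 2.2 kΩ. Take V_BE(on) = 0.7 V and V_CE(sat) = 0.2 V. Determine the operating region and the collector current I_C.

saturation; I_C ≈ 0.54 mA

Assume active: I_B = (4.9 − 0.7)/(180 + 51×2.2) = 0.0144 mA, I_C = β·I_B = 0.719 mA.
Then V_CE = 5.9 − 0.719×8.2 − 0.733×2.2 = -1.61 V < 0.2 V — the active assumption fails.
Re-solve with V_CE = 0.2 V. KCL at the emitter: V_E/R_E = (V_BB−0.7−V_E)/R_B + (V_CC−0.2−V_E)/R_C, giving V_E = 1.23 V.
I_C = (V_CC − 0.2 − V_E)/R_C = (5.7 − 1.23)/8.2 = 0.545 mA.
Check: I_B = (4.2 − 1.23)/180 = 0.0165 mA, and β·I_B = 0.824 mA > I_C, confirming saturation.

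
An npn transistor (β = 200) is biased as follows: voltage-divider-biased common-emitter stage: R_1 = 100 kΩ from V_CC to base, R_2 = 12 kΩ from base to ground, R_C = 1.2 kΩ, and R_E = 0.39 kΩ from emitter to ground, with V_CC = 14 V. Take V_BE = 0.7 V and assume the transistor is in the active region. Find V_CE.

V_CE ≈ 11 V

Thevenize the base divider: V_Th = V_CC·R_2/(R_1+R_2) = 14×12/112 = 1.5 V, R_Th = R_1‖R_2 = 10.7 kΩ.
Base-emitter loop: V_Th = I_B·R_Th + V_BE + (β+1)I_B·R_E, so I_B = (1.5 − 0.7) / (10.7 + 201×0.39) = 0.00898 mA.
I_C = β·I_B = 200×0.00898 = 1.8 mA, and I_E = (β+1)I_B = 1.8 mA.
V_CE = V_CC − I_C·R_C − I_E·R_E = 14 − 1.8×1.2 − 1.8×0.39 = 11.1 V.
V_CE = 11.1 V > 0.2 V confirms active-region operation.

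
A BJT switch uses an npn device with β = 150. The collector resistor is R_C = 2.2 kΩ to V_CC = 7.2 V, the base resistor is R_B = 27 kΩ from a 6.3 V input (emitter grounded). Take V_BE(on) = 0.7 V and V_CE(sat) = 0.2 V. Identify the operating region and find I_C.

Assume active: I_B = (6.3 − 0.7)/27 = 0.207 mA, giving I_C = β·I_B = 31.1 mA.
But then V_CE = 7.2 − 31.1×2.2 = -61.2 V < V_CE(sat) = 0.2 V — impossible in the active region.
So the transistor is saturated. With V_CE = 0.2 V, I_C = (V_CC − 0.2)/R_C = 7/2.2 = 3.18 mA.
Check: β·I_B = 31.1 mA > I_C = 3.18 mA, confirming saturation.

saturation; I_C ≈ 3.2 mA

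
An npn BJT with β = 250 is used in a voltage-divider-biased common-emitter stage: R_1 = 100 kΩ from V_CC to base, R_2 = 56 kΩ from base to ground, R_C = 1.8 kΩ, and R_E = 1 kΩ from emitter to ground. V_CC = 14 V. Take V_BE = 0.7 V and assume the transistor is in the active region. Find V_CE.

V_CE ≈ 3.4 V

Thevenize the base divider: V_Th = V_CC·R_2/(R_1+R_2) = 14×56/156 = 5.03 V, R_Th = R_1‖R_2 = 35.9 kΩ.
Base-emitter loop: V_Th = I_B·R_Th + V_BE + (β+1)I_B·R_E, so I_B = (5.03 − 0.7) / (35.9 + 251×1) = 0.0151 mA.
I_C = β·I_B = 250×0.0151 = 3.77 mA, and I_E = (β+1)I_B = 3.78 mA.
V_CE = V_CC − I_C·R_C − I_E·R_E = 14 − 3.77×1.8 − 3.78×1 = 3.43 V.
V_CE = 3.43 V > 0.2 V confirms active-region operation.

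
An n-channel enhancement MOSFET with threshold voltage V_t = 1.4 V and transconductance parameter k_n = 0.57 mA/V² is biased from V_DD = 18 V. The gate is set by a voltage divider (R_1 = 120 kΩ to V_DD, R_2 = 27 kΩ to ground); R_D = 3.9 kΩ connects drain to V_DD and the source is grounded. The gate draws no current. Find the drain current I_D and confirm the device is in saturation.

I_D ≈ 1 mA

V_G = V_DD·R_2/(R_1+R_2) = 18×27/147 = 3.31 V. With the source grounded, V_GS = V_G = 3.31 V.
Assume saturation: I_D = (k_n/2)(V_GS − V_t)² = (0.57/2)×(3.31 − 1.4)² = 0.285×1.91² = 1.04 mA.
V_DS = V_DD − I_D·R_D = 18 − 1.04×3.9 = 14 V.
Saturation requires V_DS ≥ V_GS − V_t = 1.91 V; 14 ≥ 1.91 ✓.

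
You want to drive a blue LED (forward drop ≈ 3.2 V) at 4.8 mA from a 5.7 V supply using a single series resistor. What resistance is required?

R ≈ 0.52 kΩ

The resistor drops V_S − V_D = 5.7 − 3.2 = 2.5 V at 4.8 mA.
R = 2.5 V / 4.8 mA = 0.521 kΩ.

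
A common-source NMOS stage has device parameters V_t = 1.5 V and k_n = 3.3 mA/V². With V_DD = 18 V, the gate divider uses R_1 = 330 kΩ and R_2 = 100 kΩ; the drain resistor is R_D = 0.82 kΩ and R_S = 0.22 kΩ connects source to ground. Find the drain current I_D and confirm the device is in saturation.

I_D ≈ 4.6 mA

V_G = V_DD·R_2/(R_1+R_2) = 18×100/430 = 4.19 V.
Assume saturation: I_D = (k_n/2)(V_GS − V_t)² with V_GS = V_G − I_D·R_S = 4.19 − 0.22·I_D.
Substituting gives 0.0799·I_D² − 2.95·I_D + 11.9 = 0, with roots I_D = 4.61 or 32.3 mA.
The root I_D = 32.3 mA gives V_GS = -2.93 V ≤ V_t, so take I_D = 4.61 mA.
Then V_GS = 3.17 V and V_DS = V_DD − I_D(R_D+R_S) = 18 − 4.61×1.04 = 13.2 V.
Saturation requires V_DS ≥ V_GS − V_t = 1.67 V; 13.2 ≥ 1.67 ✓.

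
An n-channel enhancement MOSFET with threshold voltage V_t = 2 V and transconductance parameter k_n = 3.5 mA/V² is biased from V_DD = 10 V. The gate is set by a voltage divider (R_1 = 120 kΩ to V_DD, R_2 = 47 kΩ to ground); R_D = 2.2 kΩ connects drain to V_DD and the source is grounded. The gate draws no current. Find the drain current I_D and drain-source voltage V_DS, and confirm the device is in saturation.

I_D ≈ 1.2 mA, V_DS ≈ 7.4 V

V_G = V_DD·R_2/(R_1+R_2) = 10×47/167 = 2.81 V. With the source grounded, V_GS = V_G = 2.81 V.
Assume saturation: I_D = (k_n/2)(V_GS − V_t)² = (3.5/2)×(2.81 − 2)² = 1.75×0.814² = 1.16 mA.
V_DS = V_DD − I_D·R_D = 10 − 1.16×2.2 = 7.45 V.
Saturation requires V_DS ≥ V_GS − V_t = 0.814 V; 7.45 ≥ 0.814 ✓.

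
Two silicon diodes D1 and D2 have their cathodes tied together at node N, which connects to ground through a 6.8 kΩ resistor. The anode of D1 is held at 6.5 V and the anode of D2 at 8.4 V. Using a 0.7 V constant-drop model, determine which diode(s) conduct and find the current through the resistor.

Assume both conduct. Then node N would need to be at both 6.5−0.7 = 5.8 V and 8.4−0.7 = 7.7 V, which is impossible.
Assume only D2 conducts: V_N = 8.4 − 0.7 = 7.7 V, so I_R = 7.7/6.8 = 1.13 mA.
Check D1: its anode-to-cathode voltage is 6.5 − 7.7 = -1.2 V < 0.7 V, so it is off. The assumption is consistent.

Only D2 conducts; I_R ≈ 1.1 mA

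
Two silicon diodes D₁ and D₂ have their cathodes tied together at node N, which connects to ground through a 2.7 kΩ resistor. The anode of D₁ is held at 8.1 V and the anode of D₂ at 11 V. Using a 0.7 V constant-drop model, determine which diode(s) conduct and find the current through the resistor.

Assume both conduct. Then node N would need to be at both 8.1−0.7 = 7.4 V and 11−0.7 = 10.3 V, which is impossible.
Assume only D₂ conducts: V_N = 11 − 0.7 = 10.3 V, so I_R = 10.3/2.7 = 3.81 mA.
Check D₁: its anode-to-cathode voltage is 8.1 − 10.3 = -2.2 V < 0.7 V, so it is off. The assumption is consistent.

Only D₂ conducts; I_R ≈ 3.8 mA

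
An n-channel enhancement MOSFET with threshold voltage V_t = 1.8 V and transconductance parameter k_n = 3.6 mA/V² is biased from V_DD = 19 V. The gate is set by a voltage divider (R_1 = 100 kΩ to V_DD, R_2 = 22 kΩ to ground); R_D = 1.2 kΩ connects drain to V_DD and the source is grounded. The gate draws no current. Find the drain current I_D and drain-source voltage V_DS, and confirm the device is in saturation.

I_D ≈ 4.8 mA, V_DS ≈ 13 V

V_G = V_DD·R_2/(R_1+R_2) = 19×22/122 = 3.43 V. With the source grounded, V_GS = V_G = 3.43 V.
Assume saturation: I_D = (k_n/2)(V_GS − V_t)² = (3.6/2)×(3.43 − 1.8)² = 1.8×1.63² = 4.76 mA.
V_DS = V_DD − I_D·R_D = 19 − 4.76×1.2 = 13.3 V.
Saturation requires V_DS ≥ V_GS − V_t = 1.63 V; 13.3 ≥ 1.63 ✓.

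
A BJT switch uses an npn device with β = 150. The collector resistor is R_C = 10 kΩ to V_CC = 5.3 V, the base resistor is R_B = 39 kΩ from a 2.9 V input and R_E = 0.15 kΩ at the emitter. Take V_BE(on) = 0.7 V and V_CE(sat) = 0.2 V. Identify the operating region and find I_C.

saturation; I_C ≈ 0.5 mA

Assume active: I_B = (2.9 − 0.7)/(39 + 151×0.15) = 0.0357 mA, I_C = β·I_B = 5.35 mA.
Then V_CE = 5.3 − 5.35×10 − 5.39×0.15 = -49 V < 0.2 V — the active assumption fails.
Re-solve with V_CE = 0.2 V. KCL at the emitter: V_E/R_E = (V_BB−0.7−V_E)/R_B + (V_CC−0.2−V_E)/R_C, giving V_E = 0.0834 V.
I_C = (V_CC − 0.2 − V_E)/R_C = (5.1 − 0.0834)/10 = 0.502 mA.
Check: I_B = (2.2 − 0.0834)/39 = 0.0543 mA, and β·I_B = 8.14 mA > I_C, confirming saturation.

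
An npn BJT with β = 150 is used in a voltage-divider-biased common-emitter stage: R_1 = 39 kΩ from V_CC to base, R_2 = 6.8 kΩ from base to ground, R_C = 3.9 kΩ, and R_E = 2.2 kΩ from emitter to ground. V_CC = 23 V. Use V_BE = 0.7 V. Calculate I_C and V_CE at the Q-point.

Thevenize the base divider: V_Th = V_CC·R_2/(R_1+R_2) = 23×6.8/45.8 = 3.41 V, R_Th = R_1‖R_2 = 5.79 kΩ.
Base-emitter loop: V_Th = I_B·R_Th + V_BE + (β+1)I_B·R_E, so I_B = (3.41 − 0.7) / (5.79 + 151×2.2) = 0.00803 mA.
I_C = β·I_B = 150×0.00803 = 1.2 mA, and I_E = (β+1)I_B = 1.21 mA.
V_CE = V_CC − I_C·R_C − I_E·R_E = 23 − 1.2×3.9 − 1.21×2.2 = 15.6 V.
V_CE = 15.6 V > 0.2 V confirms active-region operation.

I_C ≈ 1.2 mA, V_CE ≈ 16 V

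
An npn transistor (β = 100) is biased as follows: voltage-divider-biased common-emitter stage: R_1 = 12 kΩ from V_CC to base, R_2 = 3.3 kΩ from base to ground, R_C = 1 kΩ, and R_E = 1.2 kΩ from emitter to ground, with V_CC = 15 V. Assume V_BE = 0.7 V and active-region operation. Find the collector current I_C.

Thevenize the base divider: V_Th = V_CC·R_2/(R_1+R_2) = 15×3.3/15.3 = 3.24 V, R_Th = R_1‖R_2 = 2.59 kΩ.
Base-emitter loop: V_Th = I_B·R_Th + V_BE + (β+1)I_B·R_E, so I_B = (3.24 − 0.7) / (2.59 + 101×1.2) = 0.0205 mA.
I_C = β·I_B = 100×0.0205 = 2.05 mA, and I_E = (β+1)I_B = 2.07 mA.
V_CE = V_CC − I_C·R_C − I_E·R_E = 15 − 2.05×1 − 2.07×1.2 = 10.5 V.
V_CE = 10.5 V > 0.2 V confirms active-region operation.

I_C ≈ 2 mA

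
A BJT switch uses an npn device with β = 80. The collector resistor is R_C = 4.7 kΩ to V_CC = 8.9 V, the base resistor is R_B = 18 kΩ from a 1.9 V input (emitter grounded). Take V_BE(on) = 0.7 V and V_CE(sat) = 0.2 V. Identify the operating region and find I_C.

saturation; I_C ≈ 1.9 mA

Assume active: I_B = (1.9 − 0.7)/18 = 0.0667 mA, giving I_C = β·I_B = 5.33 mA.
But then V_CE = 8.9 − 5.33×4.7 = -16.2 V < V_CE(sat) = 0.2 V — impossible in the active region.
So the transistor is saturated. With V_CE = 0.2 V, I_C = (V_CC − 0.2)/R_C = 8.7/4.7 = 1.85 mA.
Check: β·I_B = 5.33 mA > I_C = 1.85 mA, confirming saturation.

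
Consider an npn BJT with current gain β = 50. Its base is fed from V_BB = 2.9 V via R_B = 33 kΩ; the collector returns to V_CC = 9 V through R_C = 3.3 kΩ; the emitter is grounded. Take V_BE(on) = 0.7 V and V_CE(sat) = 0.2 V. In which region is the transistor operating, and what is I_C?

saturation; I_C ≈ 2.7 mA

Assume active: I_B = (2.9 − 0.7)/33 = 0.0667 mA, giving I_C = β·I_B = 3.33 mA.
But then V_CE = 9 − 3.33×3.3 = -2 V < V_CE(sat) = 0.2 V — impossible in the active region.
So the transistor is saturated. With V_CE = 0.2 V, I_C = (V_CC − 0.2)/R_C = 8.8/3.3 = 2.67 mA.
Check: β·I_B = 3.33 mA > I_C = 2.67 mA, confirming saturation.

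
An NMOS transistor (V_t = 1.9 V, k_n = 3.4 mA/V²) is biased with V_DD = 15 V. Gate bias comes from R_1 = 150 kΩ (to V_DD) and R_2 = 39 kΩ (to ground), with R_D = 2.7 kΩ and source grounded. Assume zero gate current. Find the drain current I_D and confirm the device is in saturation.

V_G = V_DD·R_2/(R_1+R_2) = 15×39/189 = 3.1 V. With the source grounded, V_GS = V_G = 3.1 V.
Assume saturation: I_D = (k_n/2)(V_GS − V_t)² = (3.4/2)×(3.1 − 1.9)² = 1.7×1.2² = 2.43 mA.
V_DS = V_DD − I_D·R_D = 15 − 2.43×2.7 = 8.44 V.
Saturation requires V_DS ≥ V_GS − V_t = 1.2 V; 8.44 ≥ 1.2 ✓.

I_D ≈ 2.4 mA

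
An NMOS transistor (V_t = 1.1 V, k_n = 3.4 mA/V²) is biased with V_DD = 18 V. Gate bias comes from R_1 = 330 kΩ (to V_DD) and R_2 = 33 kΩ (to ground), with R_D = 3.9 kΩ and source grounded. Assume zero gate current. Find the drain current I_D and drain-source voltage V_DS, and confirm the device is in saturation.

V_G = V_DD·R_2/(R_1+R_2) = 18×33/363 = 1.64 V. With the source grounded, V_GS = V_G = 1.64 V.
Assume saturation: I_D = (k_n/2)(V_GS − V_t)² = (3.4/2)×(1.64 − 1.1)² = 1.7×0.536² = 0.489 mA.
V_DS = V_DD − I_D·R_D = 18 − 0.489×3.9 = 16.1 V.
Saturation requires V_DS ≥ V_GS − V_t = 0.536 V; 16.1 ≥ 0.536 ✓.

I_D ≈ 0.49 mA, V_DS ≈ 16 V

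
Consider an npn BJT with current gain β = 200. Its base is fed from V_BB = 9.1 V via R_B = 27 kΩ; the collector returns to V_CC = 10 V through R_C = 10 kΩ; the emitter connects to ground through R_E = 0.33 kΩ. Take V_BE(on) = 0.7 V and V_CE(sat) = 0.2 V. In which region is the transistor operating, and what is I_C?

saturation; I_C ≈ 0.94 mA

Assume active: I_B = (9.1 − 0.7)/(27 + 201×0.33) = 0.09 mA, I_C = β·I_B = 18 mA.
Then V_CE = 10 − 18×10 − 18.1×0.33 = -176 V < 0.2 V — the active assumption fails.
Re-solve with V_CE = 0.2 V. KCL at the emitter: V_E/R_E = (V_BB−0.7−V_E)/R_B + (V_CC−0.2−V_E)/R_C, giving V_E = 0.408 V.
I_C = (V_CC − 0.2 − V_E)/R_C = (9.8 − 0.408)/10 = 0.939 mA.
Check: I_B = (8.4 − 0.408)/27 = 0.296 mA, and β·I_B = 59.2 mA > I_C, confirming saturation.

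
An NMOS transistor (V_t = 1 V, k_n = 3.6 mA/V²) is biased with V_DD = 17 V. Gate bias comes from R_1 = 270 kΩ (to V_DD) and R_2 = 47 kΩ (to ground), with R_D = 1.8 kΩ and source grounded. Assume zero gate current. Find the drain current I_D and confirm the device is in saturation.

I_D ≈ 4.2 mA

V_G = V_DD·R_2/(R_1+R_2) = 17×47/317 = 2.52 V. With the source grounded, V_GS = V_G = 2.52 V.
Assume saturation: I_D = (k_n/2)(V_GS − V_t)² = (3.6/2)×(2.52 − 1)² = 1.8×1.52² = 4.16 mA.
V_DS = V_DD − I_D·R_D = 17 − 4.16×1.8 = 9.51 V.
Saturation requires V_DS ≥ V_GS − V_t = 1.52 V; 9.51 ≥ 1.52 ✓.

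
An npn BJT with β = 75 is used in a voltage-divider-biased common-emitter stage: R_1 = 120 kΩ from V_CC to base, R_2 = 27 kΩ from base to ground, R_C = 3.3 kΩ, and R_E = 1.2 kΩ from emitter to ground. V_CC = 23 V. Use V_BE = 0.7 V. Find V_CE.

Thevenize the base divider: V_Th = V_CC·R_2/(R_1+R_2) = 23×27/147 = 4.22 V, R_Th = R_1‖R_2 = 22 kΩ.
Base-emitter loop: V_Th = I_B·R_Th + V_BE + (β+1)I_B·R_E, so I_B = (4.22 − 0.7) / (22 + 76×1.2) = 0.0311 mA.
I_C = β·I_B = 75×0.0311 = 2.33 mA, and I_E = (β+1)I_B = 2.37 mA.
V_CE = V_CC − I_C·R_C − I_E·R_E = 23 − 2.33×3.3 − 2.37×1.2 = 12.5 V.
V_CE = 12.5 V > 0.2 V confirms active-region operation.

V_CE ≈ 12 V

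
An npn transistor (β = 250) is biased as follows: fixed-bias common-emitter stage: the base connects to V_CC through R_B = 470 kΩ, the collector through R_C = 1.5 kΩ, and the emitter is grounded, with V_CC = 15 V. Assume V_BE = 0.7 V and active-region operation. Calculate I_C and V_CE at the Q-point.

Base loop: V_CC = I_B·R_B + V_BE, so I_B = (15 − 0.7)/470 kΩ = 0.0304 mA.
In the active region I_C = β·I_B = 250 × 0.0304 = 7.61 mA.
Collector loop: V_CE = V_CC − I_C·R_C = 15 − 7.61×1.5 = 3.59 V.
Since V_CE = 3.59 V > V_CE(sat) ≈ 0.2 V, the transistor is in the active region as assumed.

I_C ≈ 7.6 mA, V_CE ≈ 3.6 V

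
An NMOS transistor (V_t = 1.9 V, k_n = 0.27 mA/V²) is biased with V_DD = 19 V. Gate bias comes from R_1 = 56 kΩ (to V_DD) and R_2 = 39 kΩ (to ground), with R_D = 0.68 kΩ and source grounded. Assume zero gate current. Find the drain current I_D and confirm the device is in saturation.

V_G = V_DD·R_2/(R_1+R_2) = 19×39/95 = 7.8 V. With the source grounded, V_GS = V_G = 7.8 V.
Assume saturation: I_D = (k_n/2)(V_GS − V_t)² = (0.27/2)×(7.8 − 1.9)² = 0.135×5.9² = 4.7 mA.
V_DS = V_DD − I_D·R_D = 19 − 4.7×0.68 = 15.8 V.
Saturation requires V_DS ≥ V_GS − V_t = 5.9 V; 15.8 ≥ 5.9 ✓.

I_D ≈ 4.7 mA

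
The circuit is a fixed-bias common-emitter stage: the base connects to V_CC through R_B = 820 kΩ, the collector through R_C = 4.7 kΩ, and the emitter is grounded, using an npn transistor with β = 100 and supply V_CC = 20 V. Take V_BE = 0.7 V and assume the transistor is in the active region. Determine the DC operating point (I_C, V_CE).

I_C ≈ 2.4 mA, V_CE ≈ 8.9 V

Base loop: V_CC = I_B·R_B + V_BE, so I_B = (20 − 0.7)/820 kΩ = 0.0235 mA.
In the active region I_C = β·I_B = 100 × 0.0235 = 2.35 mA.
Collector loop: V_CE = V_CC − I_C·R_C = 20 − 2.35×4.7 = 8.94 V.
Since V_CE = 8.94 V > V_CE(sat) ≈ 0.2 V, the transistor is in the active region as assumed.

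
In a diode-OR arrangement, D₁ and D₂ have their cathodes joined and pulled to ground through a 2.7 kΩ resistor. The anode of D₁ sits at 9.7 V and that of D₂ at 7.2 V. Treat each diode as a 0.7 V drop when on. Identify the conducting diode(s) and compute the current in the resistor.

Only D₁ conducts; I_R ≈ 3.3 mA

Assume both conduct. Then node N would need to be at both 9.7−0.7 = 9 V and 7.2−0.7 = 6.5 V, which is impossible.
Assume only D₁ conducts: V_N = 9.7 − 0.7 = 9 V, so I_R = 9/2.7 = 3.33 mA.
Check D₂: its anode-to-cathode voltage is 7.2 − 9 = -1.8 V < 0.7 V, so it is off. The assumption is consistent.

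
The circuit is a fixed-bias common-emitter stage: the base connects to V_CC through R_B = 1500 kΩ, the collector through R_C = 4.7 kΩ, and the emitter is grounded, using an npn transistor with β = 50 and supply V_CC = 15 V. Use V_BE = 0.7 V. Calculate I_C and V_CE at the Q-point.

Base loop: V_CC = I_B·R_B + V_BE, so I_B = (15 − 0.7)/1500 kΩ = 0.00953 mA.
In the active region I_C = β·I_B = 50 × 0.00953 = 0.477 mA.
Collector loop: V_CE = V_CC − I_C·R_C = 15 − 0.477×4.7 = 12.8 V.
Since V_CE = 12.8 V > V_CE(sat) ≈ 0.2 V, the transistor is in the active region as assumed.

I_C ≈ 0.48 mA, V_CE ≈ 13 V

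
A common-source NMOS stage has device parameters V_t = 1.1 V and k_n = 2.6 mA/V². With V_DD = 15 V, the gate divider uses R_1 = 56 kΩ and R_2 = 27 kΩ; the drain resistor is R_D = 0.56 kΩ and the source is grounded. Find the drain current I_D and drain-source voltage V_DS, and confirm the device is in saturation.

V_G = V_DD·R_2/(R_1+R_2) = 15×27/83 = 4.88 V. With the source grounded, V_GS = V_G = 4.88 V.
Assume saturation: I_D = (k_n/2)(V_GS − V_t)² = (2.6/2)×(4.88 − 1.1)² = 1.3×3.78² = 18.6 mA.
V_DS = V_DD − I_D·R_D = 15 − 18.6×0.56 = 4.6 V.
Saturation requires V_DS ≥ V_GS − V_t = 3.78 V; 4.6 ≥ 3.78 ✓.

I_D ≈ 19 mA, V_DS ≈ 4.6 V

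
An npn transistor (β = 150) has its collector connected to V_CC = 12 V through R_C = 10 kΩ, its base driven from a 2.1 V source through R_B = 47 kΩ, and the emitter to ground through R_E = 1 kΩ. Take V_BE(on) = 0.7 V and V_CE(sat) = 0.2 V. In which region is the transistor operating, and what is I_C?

active; I_C ≈ 1.1 mA

Assume active. Base-emitter loop: I_B = (V_BB − V_BE)/(R_B + (β+1)R_E) = (2.1 − 0.7)/(47 + 151×1) = 0.00707 mA.
I_C = β·I_B = 150×0.00707 = 1.06 mA.
V_CE = V_CC − I_C·R_C − I_E·R_E = 12 − 1.06×10 − 1.07×1 = 0.326 V > V_CE(sat), so the active-region assumption holds.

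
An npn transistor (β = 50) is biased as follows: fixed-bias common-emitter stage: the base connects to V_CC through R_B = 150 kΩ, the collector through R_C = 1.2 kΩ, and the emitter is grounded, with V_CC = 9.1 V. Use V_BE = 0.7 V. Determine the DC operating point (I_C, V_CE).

I_C ≈ 2.8 mA, V_CE ≈ 5.7 V

Base loop: V_CC = I_B·R_B + V_BE, so I_B = (9.1 − 0.7)/150 kΩ = 0.056 mA.
In the active region I_C = β·I_B = 50 × 0.056 = 2.8 mA.
Collector loop: V_CE = V_CC − I_C·R_C = 9.1 − 2.8×1.2 = 5.74 V.
Since V_CE = 5.74 V > V_CE(sat) ≈ 0.2 V, the transistor is in the active region as assumed.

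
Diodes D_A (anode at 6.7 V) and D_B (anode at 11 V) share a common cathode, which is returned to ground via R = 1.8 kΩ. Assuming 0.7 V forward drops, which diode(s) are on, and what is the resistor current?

Only D_B conducts; I_R ≈ 5.7 mA

Assume both conduct. Then node N would need to be at both 6.7−0.7 = 6 V and 11−0.7 = 10.3 V, which is impossible.
Assume only D_B conducts: V_N = 11 − 0.7 = 10.3 V, so I_R = 10.3/1.8 = 5.72 mA.
Check D_A: its anode-to-cathode voltage is 6.7 − 10.3 = -3.6 V < 0.7 V, so it is off. The assumption is consistent.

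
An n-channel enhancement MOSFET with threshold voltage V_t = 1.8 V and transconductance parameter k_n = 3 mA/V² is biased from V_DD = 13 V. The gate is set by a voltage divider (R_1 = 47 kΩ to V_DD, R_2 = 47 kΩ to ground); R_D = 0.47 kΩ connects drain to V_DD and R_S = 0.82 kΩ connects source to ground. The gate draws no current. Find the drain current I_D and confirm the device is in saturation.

V_G = V_DD·R_2/(R_1+R_2) = 13×47/94 = 6.5 V.
Assume saturation: I_D = (k_n/2)(V_GS − V_t)² with V_GS = V_G − I_D·R_S = 6.5 − 0.82·I_D.
Substituting gives 1.01·I_D² − 12.6·I_D + 33.1 = 0, with roots I_D = 3.79 or 8.66 mA.
The root I_D = 8.66 mA gives V_GS = -0.603 V ≤ V_t, so take I_D = 3.79 mA.
Then V_GS = 3.39 V and V_DS = V_DD − I_D(R_D+R_S) = 13 − 3.79×1.29 = 8.11 V.
Saturation requires V_DS ≥ V_GS − V_t = 1.59 V; 8.11 ≥ 1.59 ✓.

I_D ≈ 3.8 mA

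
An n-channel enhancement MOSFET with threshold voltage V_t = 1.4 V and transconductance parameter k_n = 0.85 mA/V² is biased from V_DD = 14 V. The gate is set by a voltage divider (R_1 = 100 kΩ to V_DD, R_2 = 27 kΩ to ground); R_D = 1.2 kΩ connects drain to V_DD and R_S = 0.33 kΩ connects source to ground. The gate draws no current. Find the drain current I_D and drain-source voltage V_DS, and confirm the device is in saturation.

V_G = V_DD·R_2/(R_1+R_2) = 14×27/127 = 2.98 V.
Assume saturation: I_D = (k_n/2)(V_GS − V_t)² with V_GS = V_G − I_D·R_S = 2.98 − 0.33·I_D.
Substituting gives 0.0463·I_D² − 1.44·I_D + 1.06 = 0, with roots I_D = 0.75 or 30.4 mA.
The root I_D = 30.4 mA gives V_GS = -7.06 V ≤ V_t, so take I_D = 0.75 mA.
Then V_GS = 2.73 V and V_DS = V_DD − I_D(R_D+R_S) = 14 − 0.75×1.53 = 12.9 V.
Saturation requires V_DS ≥ V_GS − V_t = 1.33 V; 12.9 ≥ 1.33 ✓.

I_D ≈ 0.75 mA, V_DS ≈ 13 V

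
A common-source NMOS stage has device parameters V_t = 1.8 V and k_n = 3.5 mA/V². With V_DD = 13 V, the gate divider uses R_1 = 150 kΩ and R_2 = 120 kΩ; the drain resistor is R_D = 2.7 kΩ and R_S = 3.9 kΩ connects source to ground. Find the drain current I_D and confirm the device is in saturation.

V_G = V_DD·R_2/(R_1+R_2) = 13×120/270 = 5.78 V.
Assume saturation: I_D = (k_n/2)(V_GS − V_t)² with V_GS = V_G − I_D·R_S = 5.78 − 3.9·I_D.
Substituting gives 26.6·I_D² − 55.3·I_D + 27.7 = 0, with roots I_D = 0.842 or 1.24 mA.
The root I_D = 1.24 mA gives V_GS = 0.96 V ≤ V_t, so take I_D = 0.842 mA.
Then V_GS = 2.49 V and V_DS = V_DD − I_D(R_D+R_S) = 13 − 0.842×6.6 = 7.44 V.
Saturation requires V_DS ≥ V_GS − V_t = 0.694 V; 7.44 ≥ 0.694 ✓.

I_D ≈ 0.84 mA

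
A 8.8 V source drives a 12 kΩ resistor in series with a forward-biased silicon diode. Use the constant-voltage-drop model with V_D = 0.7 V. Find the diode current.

KVL around the loop: 8.8 = V_D + I·R = 0.7 + I × 12 kΩ.
So I = (8.8 − 0.7) / 12 kΩ = 8.1 / 12 = 0.675 mA.

I ≈ 0.68 mA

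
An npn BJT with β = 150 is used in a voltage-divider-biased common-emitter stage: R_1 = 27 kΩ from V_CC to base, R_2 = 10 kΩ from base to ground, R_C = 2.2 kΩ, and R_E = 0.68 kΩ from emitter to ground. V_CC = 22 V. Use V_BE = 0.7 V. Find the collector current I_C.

Thevenize the base divider: V_Th = V_CC·R_2/(R_1+R_2) = 22×10/37 = 5.95 V, R_Th = R_1‖R_2 = 7.3 kΩ.
Base-emitter loop: V_Th = I_B·R_Th + V_BE + (β+1)I_B·R_E, so I_B = (5.95 − 0.7) / (7.3 + 151×0.68) = 0.0477 mA.
I_C = β·I_B = 150×0.0477 = 7.16 mA, and I_E = (β+1)I_B = 7.2 mA.
V_CE = V_CC − I_C·R_C − I_E·R_E = 22 − 7.16×2.2 − 7.2×0.68 = 1.36 V.
V_CE = 1.36 V > 0.2 V confirms active-region operation.

I_C ≈ 7.2 mA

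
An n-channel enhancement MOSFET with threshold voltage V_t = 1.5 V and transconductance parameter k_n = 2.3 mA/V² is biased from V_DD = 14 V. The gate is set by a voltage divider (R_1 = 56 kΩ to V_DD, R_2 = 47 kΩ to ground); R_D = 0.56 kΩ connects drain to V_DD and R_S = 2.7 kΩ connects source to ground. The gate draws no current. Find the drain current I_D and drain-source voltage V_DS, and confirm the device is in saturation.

V_G = V_DD·R_2/(R_1+R_2) = 14×47/103 = 6.39 V.
Assume saturation: I_D = (k_n/2)(V_GS − V_t)² with V_GS = V_G − I_D·R_S = 6.39 − 2.7·I_D.
Substituting gives 8.38·I_D² − 31.4·I_D + 27.5 = 0, with roots I_D = 1.4 or 2.34 mA.
The root I_D = 2.34 mA gives V_GS = 0.0739 V ≤ V_t, so take I_D = 1.4 mA.
Then V_GS = 2.6 V and V_DS = V_DD − I_D(R_D+R_S) = 14 − 1.4×3.26 = 9.43 V.
Saturation requires V_DS ≥ V_GS − V_t = 1.1 V; 9.43 ≥ 1.1 ✓.

I_D ≈ 1.4 mA, V_DS ≈ 9.4 V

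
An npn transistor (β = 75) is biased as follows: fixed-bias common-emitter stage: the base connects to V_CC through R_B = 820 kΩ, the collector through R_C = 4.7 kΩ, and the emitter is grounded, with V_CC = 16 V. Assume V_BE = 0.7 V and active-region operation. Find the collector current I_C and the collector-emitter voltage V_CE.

Base loop: V_CC = I_B·R_B + V_BE, so I_B = (16 − 0.7)/820 kΩ = 0.0187 mA.
In the active region I_C = β·I_B = 75 × 0.0187 = 1.4 mA.
Collector loop: V_CE = V_CC − I_C·R_C = 16 − 1.4×4.7 = 9.42 V.
Since V_CE = 9.42 V > V_CE(sat) ≈ 0.2 V, the transistor is in the active region as assumed.

I_C ≈ 1.4 mA, V_CE ≈ 9.4 V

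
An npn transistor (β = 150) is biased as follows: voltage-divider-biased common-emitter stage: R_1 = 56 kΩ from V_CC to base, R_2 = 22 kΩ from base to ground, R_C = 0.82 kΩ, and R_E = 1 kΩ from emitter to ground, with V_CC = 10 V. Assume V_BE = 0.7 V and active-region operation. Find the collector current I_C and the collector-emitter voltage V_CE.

I_C ≈ 1.9 mA, V_CE ≈ 6.5 V

Thevenize the base divider: V_Th = V_CC·R_2/(R_1+R_2) = 10×22/78 = 2.82 V, R_Th = R_1‖R_2 = 15.8 kΩ.
Base-emitter loop: V_Th = I_B·R_Th + V_BE + (β+1)I_B·R_E, so I_B = (2.82 − 0.7) / (15.8 + 151×1) = 0.0127 mA.
I_C = β·I_B = 150×0.0127 = 1.91 mA, and I_E = (β+1)I_B = 1.92 mA.
V_CE = V_CC − I_C·R_C − I_E·R_E = 10 − 1.91×0.82 − 1.92×1 = 6.52 V.
V_CE = 6.52 V > 0.2 V confirms active-region operation.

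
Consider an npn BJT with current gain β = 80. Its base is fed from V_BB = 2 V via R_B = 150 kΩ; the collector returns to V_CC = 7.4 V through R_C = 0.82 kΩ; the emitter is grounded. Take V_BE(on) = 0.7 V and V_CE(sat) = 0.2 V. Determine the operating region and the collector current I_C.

active; I_C ≈ 0.69 mA

Assume active. Base-emitter loop: I_B = (V_BB − V_BE)/R_B = (2 − 0.7)/150 = 0.00867 mA.
I_C = β·I_B = 80×0.00867 = 0.693 mA.
V_CE = V_CC − I_C·R_C = 7.4 − 0.693×0.82 = 6.83 V > V_CE(sat), so the active-region assumption holds.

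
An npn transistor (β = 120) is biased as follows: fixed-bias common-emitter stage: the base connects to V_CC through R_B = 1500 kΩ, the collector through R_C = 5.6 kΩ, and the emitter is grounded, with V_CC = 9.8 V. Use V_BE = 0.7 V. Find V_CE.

V_CE ≈ 5.7 V

Base loop: V_CC = I_B·R_B + V_BE, so I_B = (9.8 − 0.7)/1500 kΩ = 0.00607 mA.
In the active region I_C = β·I_B = 120 × 0.00607 = 0.728 mA.
Collector loop: V_CE = V_CC − I_C·R_C = 9.8 − 0.728×5.6 = 5.72 V.
Since V_CE = 5.72 V > V_CE(sat) ≈ 0.2 V, the transistor is in the active region as assumed.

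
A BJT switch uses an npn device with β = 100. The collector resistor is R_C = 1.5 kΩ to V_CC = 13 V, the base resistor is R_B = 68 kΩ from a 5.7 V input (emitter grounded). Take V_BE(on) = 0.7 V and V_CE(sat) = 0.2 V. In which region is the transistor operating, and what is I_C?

Assume active. Base-emitter loop: I_B = (V_BB − V_BE)/R_B = (5.7 − 0.7)/68 = 0.0735 mA.
I_C = β·I_B = 100×0.0735 = 7.35 mA.
V_CE = V_CC − I_C·R_C = 13 − 7.35×1.5 = 1.97 V > V_CE(sat), so the active-region assumption holds.

active; I_C ≈ 7.4 mA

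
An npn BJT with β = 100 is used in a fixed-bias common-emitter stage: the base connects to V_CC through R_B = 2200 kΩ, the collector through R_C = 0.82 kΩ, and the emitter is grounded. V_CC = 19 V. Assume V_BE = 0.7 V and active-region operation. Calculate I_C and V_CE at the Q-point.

I_C ≈ 0.83 mA, V_CE ≈ 18 V

Base loop: V_CC = I_B·R_B + V_BE, so I_B = (19 − 0.7)/2200 kΩ = 0.00832 mA.
In the active region I_C = β·I_B = 100 × 0.00832 = 0.832 mA.
Collector loop: V_CE = V_CC − I_C·R_C = 19 − 0.832×0.82 = 18.3 V.
Since V_CE = 18.3 V > V_CE(sat) ≈ 0.2 V, the transistor is in the active region as assumed.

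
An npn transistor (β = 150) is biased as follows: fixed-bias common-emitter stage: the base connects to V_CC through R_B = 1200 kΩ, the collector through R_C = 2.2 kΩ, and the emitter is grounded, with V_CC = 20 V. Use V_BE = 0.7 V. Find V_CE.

Base loop: V_CC = I_B·R_B + V_BE, so I_B = (20 − 0.7)/1200 kΩ = 0.0161 mA.
In the active region I_C = β·I_B = 150 × 0.0161 = 2.41 mA.
Collector loop: V_CE = V_CC − I_C·R_C = 20 − 2.41×2.2 = 14.7 V.
Since V_CE = 14.7 V > V_CE(sat) ≈ 0.2 V, the transistor is in the active region as assumed.

V_CE ≈ 15 V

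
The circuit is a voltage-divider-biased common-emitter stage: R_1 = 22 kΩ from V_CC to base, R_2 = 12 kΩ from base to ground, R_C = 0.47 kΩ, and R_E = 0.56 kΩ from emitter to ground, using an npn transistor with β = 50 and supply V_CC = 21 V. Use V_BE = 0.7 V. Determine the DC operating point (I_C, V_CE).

I_C ≈ 9.2 mA, V_CE ≈ 11 V

Thevenize the base divider: V_Th = V_CC·R_2/(R_1+R_2) = 21×12/34 = 7.41 V, R_Th = R_1‖R_2 = 7.76 kΩ.
Base-emitter loop: V_Th = I_B·R_Th + V_BE + (β+1)I_B·R_E, so I_B = (7.41 − 0.7) / (7.76 + 51×0.56) = 0.185 mA.
I_C = β·I_B = 50×0.185 = 9.24 mA, and I_E = (β+1)I_B = 9.42 mA.
V_CE = V_CC − I_C·R_C − I_E·R_E = 21 − 9.24×0.47 − 9.42×0.56 = 11.4 V.
V_CE = 11.4 V > 0.2 V confirms active-region operation.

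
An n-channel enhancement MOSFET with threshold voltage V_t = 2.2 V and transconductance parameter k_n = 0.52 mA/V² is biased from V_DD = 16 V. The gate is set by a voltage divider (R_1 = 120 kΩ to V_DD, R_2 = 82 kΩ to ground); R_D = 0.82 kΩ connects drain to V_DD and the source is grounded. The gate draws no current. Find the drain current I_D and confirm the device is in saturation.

V_G = V_DD·R_2/(R_1+R_2) = 16×82/202 = 6.5 V. With the source grounded, V_GS = V_G = 6.5 V.
Assume saturation: I_D = (k_n/2)(V_GS − V_t)² = (0.52/2)×(6.5 − 2.2)² = 0.26×4.3² = 4.8 mA.
V_DS = V_DD − I_D·R_D = 16 − 4.8×0.82 = 12.1 V.
Saturation requires V_DS ≥ V_GS − V_t = 4.3 V; 12.1 ≥ 4.3 ✓.

I_D ≈ 4.8 mA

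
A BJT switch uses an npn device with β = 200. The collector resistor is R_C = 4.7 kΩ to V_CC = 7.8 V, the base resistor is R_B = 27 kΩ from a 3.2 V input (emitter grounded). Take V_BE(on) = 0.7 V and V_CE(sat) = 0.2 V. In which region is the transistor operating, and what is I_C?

Assume active: I_B = (3.2 − 0.7)/27 = 0.0926 mA, giving I_C = β·I_B = 18.5 mA.
But then V_CE = 7.8 − 18.5×4.7 = -79.2 V < V_CE(sat) = 0.2 V — impossible in the active region.
So the transistor is saturated. With V_CE = 0.2 V, I_C = (V_CC − 0.2)/R_C = 7.6/4.7 = 1.62 mA.
Check: β·I_B = 18.5 mA > I_C = 1.62 mA, confirming saturation.

saturation; I_C ≈ 1.6 mA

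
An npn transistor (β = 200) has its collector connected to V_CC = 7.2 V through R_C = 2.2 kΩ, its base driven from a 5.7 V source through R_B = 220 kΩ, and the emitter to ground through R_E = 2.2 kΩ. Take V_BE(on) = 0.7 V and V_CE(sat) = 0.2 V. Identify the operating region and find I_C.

Assume active. Base-emitter loop: I_B = (V_BB − V_BE)/(R_B + (β+1)R_E) = (5.7 − 0.7)/(220 + 201×2.2) = 0.00755 mA.
I_C = β·I_B = 200×0.00755 = 1.51 mA.
V_CE = V_CC − I_C·R_C − I_E·R_E = 7.2 − 1.51×2.2 − 1.52×2.2 = 0.539 V > V_CE(sat), so the active-region assumption holds.

active; I_C ≈ 1.5 mA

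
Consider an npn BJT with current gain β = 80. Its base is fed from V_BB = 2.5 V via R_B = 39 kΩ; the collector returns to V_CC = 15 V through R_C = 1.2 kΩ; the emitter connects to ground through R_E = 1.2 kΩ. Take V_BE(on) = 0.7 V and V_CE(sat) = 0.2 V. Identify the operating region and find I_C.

Assume active. Base-emitter loop: I_B = (V_BB − V_BE)/(R_B + (β+1)R_E) = (2.5 − 0.7)/(39 + 81×1.2) = 0.0132 mA.
I_C = β·I_B = 80×0.0132 = 1.06 mA.
V_CE = V_CC − I_C·R_C − I_E·R_E = 15 − 1.06×1.2 − 1.07×1.2 = 12.4 V > V_CE(sat), so the active-region assumption holds.

active; I_C ≈ 1.1 mA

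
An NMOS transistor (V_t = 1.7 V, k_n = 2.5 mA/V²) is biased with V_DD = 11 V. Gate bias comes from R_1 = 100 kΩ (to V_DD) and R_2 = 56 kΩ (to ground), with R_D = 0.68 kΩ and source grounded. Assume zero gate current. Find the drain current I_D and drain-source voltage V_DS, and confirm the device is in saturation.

V_G = V_DD·R_2/(R_1+R_2) = 11×56/156 = 3.95 V. With the source grounded, V_GS = V_G = 3.95 V.
Assume saturation: I_D = (k_n/2)(V_GS − V_t)² = (2.5/2)×(3.95 − 1.7)² = 1.25×2.25² = 6.32 mA.
V_DS = V_DD − I_D·R_D = 11 − 6.32×0.68 = 6.7 V.
Saturation requires V_DS ≥ V_GS − V_t = 2.25 V; 6.7 ≥ 2.25 ✓.

I_D ≈ 6.3 mA, V_DS ≈ 6.7 V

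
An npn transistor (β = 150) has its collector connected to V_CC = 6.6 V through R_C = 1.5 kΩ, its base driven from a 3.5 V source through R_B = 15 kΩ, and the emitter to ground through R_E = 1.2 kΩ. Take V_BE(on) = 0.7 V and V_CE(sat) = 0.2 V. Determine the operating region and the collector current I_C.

Assume active. Base-emitter loop: I_B = (V_BB − V_BE)/(R_B + (β+1)R_E) = (3.5 − 0.7)/(15 + 151×1.2) = 0.0143 mA.
I_C = β·I_B = 150×0.0143 = 2.14 mA.
V_CE = V_CC − I_C·R_C − I_E·R_E = 6.6 − 2.14×1.5 − 2.15×1.2 = 0.803 V > V_CE(sat), so the active-region assumption holds.

active; I_C ≈ 2.1 mA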